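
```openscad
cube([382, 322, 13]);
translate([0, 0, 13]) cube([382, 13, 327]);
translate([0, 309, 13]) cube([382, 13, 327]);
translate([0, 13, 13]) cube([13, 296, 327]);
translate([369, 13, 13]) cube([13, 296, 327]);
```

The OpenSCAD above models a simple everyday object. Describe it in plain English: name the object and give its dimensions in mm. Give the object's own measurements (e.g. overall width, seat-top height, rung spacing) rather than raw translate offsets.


An open-topped rectangular box: outside dimensions 382×322×340 mm, with a uniform wall and base thickness of 13 mm. The base is a full 382×322 slab on the floor; four walls sit on top of the base. The front and back walls (the −y and +y sides) span the full width; the two side walls fit between them.


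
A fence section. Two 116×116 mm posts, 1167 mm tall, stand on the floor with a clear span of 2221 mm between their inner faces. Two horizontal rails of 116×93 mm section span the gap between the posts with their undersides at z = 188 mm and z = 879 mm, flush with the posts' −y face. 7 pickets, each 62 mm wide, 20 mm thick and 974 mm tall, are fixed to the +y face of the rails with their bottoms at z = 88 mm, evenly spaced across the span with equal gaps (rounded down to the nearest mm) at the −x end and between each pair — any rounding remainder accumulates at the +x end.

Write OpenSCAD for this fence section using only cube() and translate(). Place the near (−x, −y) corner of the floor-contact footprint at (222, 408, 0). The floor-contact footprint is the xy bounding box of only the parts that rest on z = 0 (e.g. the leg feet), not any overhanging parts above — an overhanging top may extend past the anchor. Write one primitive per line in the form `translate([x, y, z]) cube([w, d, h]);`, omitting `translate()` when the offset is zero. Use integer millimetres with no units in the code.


translate([222, 408, 0]) cube([116, 116, 1167]);
translate([2559, 408, 0]) cube([116, 116, 1167]);
translate([338, 408, 188]) cube([2221, 116, 93]);
translate([338, 408, 879]) cube([2221, 116, 93]);
translate([561, 524, 88]) cube([62, 20, 974]);
translate([846, 524, 88]) cube([62, 20, 974]);
translate([1131, 524, 88]) cube([62, 20, 974]);
translate([1416, 524, 88]) cube([62, 20, 974]);
translate([1701, 524, 88]) cube([62, 20, 974]);
translate([1986, 524, 88]) cube([62, 20, 974]);
translate([2271, 524, 88]) cube([62, 20, 974]);


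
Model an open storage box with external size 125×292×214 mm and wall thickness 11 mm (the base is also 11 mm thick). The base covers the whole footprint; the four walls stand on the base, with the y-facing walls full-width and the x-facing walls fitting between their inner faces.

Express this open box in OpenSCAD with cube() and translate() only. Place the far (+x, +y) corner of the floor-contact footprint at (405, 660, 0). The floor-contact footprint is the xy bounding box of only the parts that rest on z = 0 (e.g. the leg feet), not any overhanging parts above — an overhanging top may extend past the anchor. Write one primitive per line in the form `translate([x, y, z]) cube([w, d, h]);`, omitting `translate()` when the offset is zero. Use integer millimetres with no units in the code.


translate([280, 368, 0]) cube([125, 292, 11]);
translate([280, 368, 11]) cube([125, 11, 203]);
translate([280, 649, 11]) cube([125, 11, 203]);
translate([280, 379, 11]) cube([11, 270, 203]);
translate([394, 379, 11]) cube([11, 270, 203]);


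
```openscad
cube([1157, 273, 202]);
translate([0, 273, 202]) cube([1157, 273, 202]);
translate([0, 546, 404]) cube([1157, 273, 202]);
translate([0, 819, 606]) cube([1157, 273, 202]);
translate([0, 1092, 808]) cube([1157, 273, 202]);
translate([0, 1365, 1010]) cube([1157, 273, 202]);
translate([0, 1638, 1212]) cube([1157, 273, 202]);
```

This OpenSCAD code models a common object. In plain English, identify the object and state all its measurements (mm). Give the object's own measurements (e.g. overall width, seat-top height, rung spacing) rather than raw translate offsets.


A straight staircase of 7 solid steps. Each step is 1157 mm wide (x), 273 mm deep (y, the going) and 202 mm tall (the rise). The first step rests on the floor; each subsequent step sits one going further in +y and one rise higher in +z, directly behind and above the previous step with no overlap.


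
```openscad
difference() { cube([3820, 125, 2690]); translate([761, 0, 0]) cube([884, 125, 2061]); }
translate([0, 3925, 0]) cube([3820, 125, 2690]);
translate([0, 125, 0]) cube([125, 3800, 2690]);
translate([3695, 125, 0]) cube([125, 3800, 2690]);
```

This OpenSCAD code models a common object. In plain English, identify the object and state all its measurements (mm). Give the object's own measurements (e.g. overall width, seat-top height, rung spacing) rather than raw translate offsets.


A single room: four walls, each 2690 mm tall and 125 mm thick, enclosing an outside footprint 3820×4050 mm (x × y), no floor or roof. The front and back walls (−y and +y sides) run the full x-width; the side walls fit between their inner faces. A door opening 884 mm wide and 2061 mm tall is cut through the front wall from the floor up, its −x edge 761 mm from the wall's −x end.


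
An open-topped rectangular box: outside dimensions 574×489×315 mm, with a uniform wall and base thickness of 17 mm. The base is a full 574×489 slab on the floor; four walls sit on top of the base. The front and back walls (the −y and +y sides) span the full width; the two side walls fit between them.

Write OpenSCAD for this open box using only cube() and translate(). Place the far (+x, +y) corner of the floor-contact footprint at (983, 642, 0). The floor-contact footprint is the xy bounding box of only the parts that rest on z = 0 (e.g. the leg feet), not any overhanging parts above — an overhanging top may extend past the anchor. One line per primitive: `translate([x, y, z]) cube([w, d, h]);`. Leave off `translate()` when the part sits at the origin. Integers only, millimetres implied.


translate([409, 153, 0]) cube([574, 489, 17]);
translate([409, 153, 17]) cube([574, 17, 298]);
translate([409, 625, 17]) cube([574, 17, 298]);
translate([409, 170, 17]) cube([17, 455, 298]);
translate([966, 170, 17]) cube([17, 455, 298]);


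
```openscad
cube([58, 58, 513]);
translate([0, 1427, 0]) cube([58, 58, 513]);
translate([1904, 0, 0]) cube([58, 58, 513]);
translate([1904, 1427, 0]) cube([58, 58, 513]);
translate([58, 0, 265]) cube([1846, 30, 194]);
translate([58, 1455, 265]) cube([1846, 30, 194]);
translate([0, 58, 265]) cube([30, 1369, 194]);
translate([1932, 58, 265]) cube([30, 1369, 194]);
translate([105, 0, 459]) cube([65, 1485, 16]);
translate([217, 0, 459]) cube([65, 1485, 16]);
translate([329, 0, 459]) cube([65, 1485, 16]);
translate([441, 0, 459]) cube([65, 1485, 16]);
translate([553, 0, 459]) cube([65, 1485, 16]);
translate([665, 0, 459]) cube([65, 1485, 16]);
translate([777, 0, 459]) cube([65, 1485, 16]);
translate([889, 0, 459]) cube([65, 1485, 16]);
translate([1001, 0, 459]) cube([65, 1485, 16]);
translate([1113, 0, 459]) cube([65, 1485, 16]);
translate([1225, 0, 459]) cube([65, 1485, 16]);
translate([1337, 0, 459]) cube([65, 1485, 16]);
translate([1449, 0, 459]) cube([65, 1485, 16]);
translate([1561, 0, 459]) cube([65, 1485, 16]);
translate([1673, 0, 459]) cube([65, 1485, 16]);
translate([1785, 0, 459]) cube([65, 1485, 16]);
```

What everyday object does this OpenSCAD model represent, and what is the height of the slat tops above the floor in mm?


A bed frame. The slat-top height is 475 mm.

Four posts, four rails, and a row of slats — a bed frame. Slats sit on the rails at z = 265 + 194 = 459; with slat thickness 16, the top is 475 mm.


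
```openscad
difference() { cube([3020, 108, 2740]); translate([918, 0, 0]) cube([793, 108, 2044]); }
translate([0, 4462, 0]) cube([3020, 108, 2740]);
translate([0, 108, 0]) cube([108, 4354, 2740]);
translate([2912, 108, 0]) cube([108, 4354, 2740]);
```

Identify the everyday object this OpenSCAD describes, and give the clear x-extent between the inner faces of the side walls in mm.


A single room. The interior width is 2804 mm.

Four walls enclosing a rectangle with a door in the front wall — a room. Outside width 3020 minus two 108 mm walls gives 2804 mm.


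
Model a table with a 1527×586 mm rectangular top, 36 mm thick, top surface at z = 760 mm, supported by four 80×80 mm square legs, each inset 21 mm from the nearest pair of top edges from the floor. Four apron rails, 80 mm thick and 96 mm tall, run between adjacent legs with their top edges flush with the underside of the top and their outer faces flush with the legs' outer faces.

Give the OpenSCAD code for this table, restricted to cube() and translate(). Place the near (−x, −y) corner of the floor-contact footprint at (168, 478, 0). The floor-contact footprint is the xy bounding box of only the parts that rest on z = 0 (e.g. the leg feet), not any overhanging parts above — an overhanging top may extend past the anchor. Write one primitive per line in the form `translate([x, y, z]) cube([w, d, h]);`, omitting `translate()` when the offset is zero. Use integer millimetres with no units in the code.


translate([147, 457, 724]) cube([1527, 586, 36]);
translate([168, 478, 0]) cube([80, 80, 724]);
translate([1573, 478, 0]) cube([80, 80, 724]);
translate([168, 942, 0]) cube([80, 80, 724]);
translate([1573, 942, 0]) cube([80, 80, 724]);
translate([248, 478, 628]) cube([1325, 80, 96]);
translate([248, 942, 628]) cube([1325, 80, 96]);
translate([168, 558, 628]) cube([80, 384, 96]);
translate([1573, 558, 628]) cube([80, 384, 96]);


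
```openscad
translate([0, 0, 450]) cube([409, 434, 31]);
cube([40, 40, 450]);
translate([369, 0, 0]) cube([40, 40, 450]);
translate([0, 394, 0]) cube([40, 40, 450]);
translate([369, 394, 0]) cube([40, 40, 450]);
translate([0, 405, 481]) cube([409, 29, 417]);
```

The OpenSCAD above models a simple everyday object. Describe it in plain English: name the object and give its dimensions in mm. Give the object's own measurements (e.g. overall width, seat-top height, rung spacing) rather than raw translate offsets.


A chair. The seat is a 409×434×31 mm slab with its top at z = 481 mm, on four 40×40 mm corner legs (flush with the seat edges, standing on z = 0). A flat backrest 29 mm thick, 417 mm tall, spans the full seat width and rises from the seat top along its +y edge, rear face flush with the rear of the seat.


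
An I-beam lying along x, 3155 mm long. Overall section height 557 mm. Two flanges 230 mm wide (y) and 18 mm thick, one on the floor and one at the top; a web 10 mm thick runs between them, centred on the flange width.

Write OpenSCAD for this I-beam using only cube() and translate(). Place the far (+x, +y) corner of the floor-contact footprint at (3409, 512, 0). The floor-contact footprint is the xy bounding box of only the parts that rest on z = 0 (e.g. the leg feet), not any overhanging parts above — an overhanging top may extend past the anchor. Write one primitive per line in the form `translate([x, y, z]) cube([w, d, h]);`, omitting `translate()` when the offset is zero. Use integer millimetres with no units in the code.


translate([254, 282, 0]) cube([3155, 230, 18]);
translate([254, 392, 18]) cube([3155, 10, 521]);
translate([254, 282, 539]) cube([3155, 230, 18]);


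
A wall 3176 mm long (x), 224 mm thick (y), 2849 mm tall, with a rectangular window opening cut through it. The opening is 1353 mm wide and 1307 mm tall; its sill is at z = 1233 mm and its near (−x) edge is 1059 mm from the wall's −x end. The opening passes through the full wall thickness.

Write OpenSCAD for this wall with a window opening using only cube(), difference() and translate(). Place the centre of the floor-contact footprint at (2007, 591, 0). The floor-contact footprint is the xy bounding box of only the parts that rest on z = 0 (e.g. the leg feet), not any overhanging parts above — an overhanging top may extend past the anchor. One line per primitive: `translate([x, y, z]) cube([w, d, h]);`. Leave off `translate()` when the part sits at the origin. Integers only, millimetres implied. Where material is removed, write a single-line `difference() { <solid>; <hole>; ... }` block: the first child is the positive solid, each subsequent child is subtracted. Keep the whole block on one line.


difference() { translate([419, 479, 0]) cube([3176, 224, 2849]); translate([1478, 479, 1233]) cube([1353, 224, 1307]); }


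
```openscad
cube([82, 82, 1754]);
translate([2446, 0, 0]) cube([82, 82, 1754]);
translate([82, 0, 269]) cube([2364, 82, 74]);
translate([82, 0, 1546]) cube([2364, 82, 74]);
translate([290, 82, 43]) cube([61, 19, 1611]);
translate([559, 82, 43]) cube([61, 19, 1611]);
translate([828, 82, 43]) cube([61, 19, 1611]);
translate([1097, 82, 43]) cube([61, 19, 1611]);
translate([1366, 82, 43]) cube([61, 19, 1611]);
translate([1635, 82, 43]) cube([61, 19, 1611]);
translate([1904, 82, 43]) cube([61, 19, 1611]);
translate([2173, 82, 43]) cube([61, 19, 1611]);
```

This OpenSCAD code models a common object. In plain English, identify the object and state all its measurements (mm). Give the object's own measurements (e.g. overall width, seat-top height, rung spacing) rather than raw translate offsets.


A fence section. Two 82×82 mm posts, 1754 mm tall, stand on the floor with a clear span of 2364 mm between their inner faces. Two horizontal rails of 82×74 mm section span the gap between the posts with their undersides at z = 269 mm and z = 1546 mm, flush with the posts' −y face. 8 pickets, each 61 mm wide, 19 mm thick and 1611 mm tall, are fixed to the +y face of the rails with their bottoms at z = 43 mm, spaced across the span with a 208 mm gap after the −x post and between neighbouring pickets, with 212 mm left before the +x post.


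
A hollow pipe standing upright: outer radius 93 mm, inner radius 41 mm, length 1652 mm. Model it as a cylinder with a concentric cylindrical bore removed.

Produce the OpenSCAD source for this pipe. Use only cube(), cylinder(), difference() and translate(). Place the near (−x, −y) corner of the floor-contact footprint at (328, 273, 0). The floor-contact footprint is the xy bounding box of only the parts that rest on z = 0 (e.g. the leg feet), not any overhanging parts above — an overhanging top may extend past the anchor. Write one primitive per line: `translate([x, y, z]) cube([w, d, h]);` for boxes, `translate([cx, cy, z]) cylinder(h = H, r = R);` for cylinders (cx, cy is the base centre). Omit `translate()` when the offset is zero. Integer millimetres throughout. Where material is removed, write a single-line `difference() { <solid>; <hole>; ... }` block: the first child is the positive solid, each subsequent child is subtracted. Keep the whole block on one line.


difference() { translate([421, 366, 0]) cylinder(h = 1652, r = 93); translate([421, 366, 0]) cylinder(h = 1652, r = 41); }


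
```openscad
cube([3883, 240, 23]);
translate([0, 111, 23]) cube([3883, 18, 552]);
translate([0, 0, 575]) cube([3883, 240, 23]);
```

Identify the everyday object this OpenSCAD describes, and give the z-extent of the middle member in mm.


An I-beam. The web height is 552 mm.

Two wide flanges with a thin centred web — an I-beam. Overall 598 mm minus two 23 mm flanges gives a web of 598 − 2·23 = 552 mm.


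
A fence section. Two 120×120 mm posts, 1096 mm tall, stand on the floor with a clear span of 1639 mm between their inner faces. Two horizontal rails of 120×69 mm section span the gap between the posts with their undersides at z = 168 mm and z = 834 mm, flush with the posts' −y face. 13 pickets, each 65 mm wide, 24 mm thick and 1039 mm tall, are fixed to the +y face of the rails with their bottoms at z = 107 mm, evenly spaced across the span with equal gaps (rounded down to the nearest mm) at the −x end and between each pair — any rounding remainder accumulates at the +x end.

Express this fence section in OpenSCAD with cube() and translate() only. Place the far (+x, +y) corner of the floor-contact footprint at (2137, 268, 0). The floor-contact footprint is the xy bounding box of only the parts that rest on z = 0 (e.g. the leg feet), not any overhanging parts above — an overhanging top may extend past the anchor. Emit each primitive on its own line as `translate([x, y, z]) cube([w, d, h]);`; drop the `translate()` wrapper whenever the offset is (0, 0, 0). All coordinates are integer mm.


translate([258, 148, 0]) cube([120, 120, 1096]);
translate([2017, 148, 0]) cube([120, 120, 1096]);
translate([378, 148, 168]) cube([1639, 120, 69]);
translate([378, 148, 834]) cube([1639, 120, 69]);
translate([434, 268, 107]) cube([65, 24, 1039]);
translate([555, 268, 107]) cube([65, 24, 1039]);
translate([676, 268, 107]) cube([65, 24, 1039]);
translate([797, 268, 107]) cube([65, 24, 1039]);
translate([918, 268, 107]) cube([65, 24, 1039]);
translate([1039, 268, 107]) cube([65, 24, 1039]);
translate([1160, 268, 107]) cube([65, 24, 1039]);
translate([1281, 268, 107]) cube([65, 24, 1039]);
translate([1402, 268, 107]) cube([65, 24, 1039]);
translate([1523, 268, 107]) cube([65, 24, 1039]);
translate([1644, 268, 107]) cube([65, 24, 1039]);
translate([1765, 268, 107]) cube([65, 24, 1039]);
translate([1886, 268, 107]) cube([65, 24, 1039]);


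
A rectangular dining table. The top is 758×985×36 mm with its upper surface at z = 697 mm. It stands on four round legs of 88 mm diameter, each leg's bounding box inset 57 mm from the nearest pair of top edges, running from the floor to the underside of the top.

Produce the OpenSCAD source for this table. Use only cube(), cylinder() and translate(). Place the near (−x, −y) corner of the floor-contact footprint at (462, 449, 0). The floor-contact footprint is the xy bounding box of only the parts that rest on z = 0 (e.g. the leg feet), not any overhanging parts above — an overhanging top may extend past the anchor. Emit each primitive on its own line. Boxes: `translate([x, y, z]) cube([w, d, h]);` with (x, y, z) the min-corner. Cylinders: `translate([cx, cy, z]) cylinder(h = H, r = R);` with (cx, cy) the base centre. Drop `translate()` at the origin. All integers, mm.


translate([405, 392, 661]) cube([758, 985, 36]);
translate([506, 493, 0]) cylinder(h = 661, r = 44);
translate([1062, 493, 0]) cylinder(h = 661, r = 44);
translate([506, 1276, 0]) cylinder(h = 661, r = 44);
translate([1062, 1276, 0]) cylinder(h = 661, r = 44);


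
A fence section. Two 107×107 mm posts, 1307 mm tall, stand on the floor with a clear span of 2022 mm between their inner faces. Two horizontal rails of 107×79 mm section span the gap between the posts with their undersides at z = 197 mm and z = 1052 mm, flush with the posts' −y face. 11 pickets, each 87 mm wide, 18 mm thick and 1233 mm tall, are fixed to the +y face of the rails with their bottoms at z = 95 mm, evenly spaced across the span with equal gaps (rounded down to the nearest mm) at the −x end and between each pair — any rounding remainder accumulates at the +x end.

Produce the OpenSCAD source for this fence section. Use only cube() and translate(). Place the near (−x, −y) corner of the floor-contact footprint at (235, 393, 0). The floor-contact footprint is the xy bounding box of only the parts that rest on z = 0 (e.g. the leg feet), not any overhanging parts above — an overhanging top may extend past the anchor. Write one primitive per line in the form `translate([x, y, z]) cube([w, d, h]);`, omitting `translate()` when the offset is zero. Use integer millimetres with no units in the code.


translate([235, 393, 0]) cube([107, 107, 1307]);
translate([2364, 393, 0]) cube([107, 107, 1307]);
translate([342, 393, 197]) cube([2022, 107, 79]);
translate([342, 393, 1052]) cube([2022, 107, 79]);
translate([430, 500, 95]) cube([87, 18, 1233]);
translate([605, 500, 95]) cube([87, 18, 1233]);
translate([780, 500, 95]) cube([87, 18, 1233]);
translate([955, 500, 95]) cube([87, 18, 1233]);
translate([1130, 500, 95]) cube([87, 18, 1233]);
translate([1305, 500, 95]) cube([87, 18, 1233]);
translate([1480, 500, 95]) cube([87, 18, 1233]);
translate([1655, 500, 95]) cube([87, 18, 1233]);
translate([1830, 500, 95]) cube([87, 18, 1233]);
translate([2005, 500, 95]) cube([87, 18, 1233]);
translate([2180, 500, 95]) cube([87, 18, 1233]);


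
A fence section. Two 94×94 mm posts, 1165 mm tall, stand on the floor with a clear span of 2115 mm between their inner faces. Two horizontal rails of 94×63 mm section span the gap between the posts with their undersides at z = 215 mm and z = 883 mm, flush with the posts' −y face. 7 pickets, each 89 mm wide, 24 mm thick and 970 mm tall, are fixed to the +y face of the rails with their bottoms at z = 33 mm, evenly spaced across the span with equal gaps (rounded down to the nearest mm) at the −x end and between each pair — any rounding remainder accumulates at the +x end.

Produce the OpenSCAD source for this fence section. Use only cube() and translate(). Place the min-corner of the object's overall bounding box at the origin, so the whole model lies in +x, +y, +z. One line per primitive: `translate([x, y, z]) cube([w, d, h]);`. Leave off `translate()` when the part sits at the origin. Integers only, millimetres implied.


cube([94, 94, 1165]);
translate([2209, 0, 0]) cube([94, 94, 1165]);
translate([94, 0, 215]) cube([2115, 94, 63]);
translate([94, 0, 883]) cube([2115, 94, 63]);
translate([280, 94, 33]) cube([89, 24, 970]);
translate([555, 94, 33]) cube([89, 24, 970]);
translate([830, 94, 33]) cube([89, 24, 970]);
translate([1105, 94, 33]) cube([89, 24, 970]);
translate([1380, 94, 33]) cube([89, 24, 970]);
translate([1655, 94, 33]) cube([89, 24, 970]);
translate([1930, 94, 33]) cube([89, 24, 970]);


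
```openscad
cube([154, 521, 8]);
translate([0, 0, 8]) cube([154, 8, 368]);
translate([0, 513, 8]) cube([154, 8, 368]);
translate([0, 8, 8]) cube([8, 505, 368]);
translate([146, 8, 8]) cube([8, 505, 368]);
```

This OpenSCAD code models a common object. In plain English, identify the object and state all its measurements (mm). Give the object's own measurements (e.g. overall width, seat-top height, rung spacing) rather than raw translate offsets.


An open-topped rectangular box: outside dimensions 154×521×376 mm, with a uniform wall and base thickness of 8 mm. The base is a full 154×521 slab on the floor; four walls sit on top of the base. The front and back walls (the −y and +y sides) span the full width; the two side walls fit between them.


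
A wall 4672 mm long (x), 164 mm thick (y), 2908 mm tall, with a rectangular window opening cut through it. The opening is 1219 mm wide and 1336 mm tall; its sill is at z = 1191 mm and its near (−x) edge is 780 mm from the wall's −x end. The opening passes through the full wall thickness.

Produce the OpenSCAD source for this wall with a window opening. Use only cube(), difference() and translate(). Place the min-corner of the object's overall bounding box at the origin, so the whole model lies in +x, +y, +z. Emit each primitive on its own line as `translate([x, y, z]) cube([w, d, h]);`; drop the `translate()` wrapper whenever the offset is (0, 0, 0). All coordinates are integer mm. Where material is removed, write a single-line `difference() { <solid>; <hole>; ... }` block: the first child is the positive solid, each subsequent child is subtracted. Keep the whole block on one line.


difference() { cube([4672, 164, 2908]); translate([780, 0, 1191]) cube([1219, 164, 1336]); }


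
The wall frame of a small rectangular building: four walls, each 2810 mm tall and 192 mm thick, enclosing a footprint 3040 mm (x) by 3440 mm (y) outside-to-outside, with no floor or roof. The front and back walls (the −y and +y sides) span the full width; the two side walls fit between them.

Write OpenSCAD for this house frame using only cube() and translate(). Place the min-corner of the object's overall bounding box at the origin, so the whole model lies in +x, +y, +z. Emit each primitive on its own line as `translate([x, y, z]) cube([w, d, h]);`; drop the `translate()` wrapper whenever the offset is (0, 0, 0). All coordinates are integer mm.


cube([3040, 192, 2810]);
translate([0, 3248, 0]) cube([3040, 192, 2810]);
translate([0, 192, 0]) cube([192, 3056, 2810]);
translate([2848, 192, 0]) cube([192, 3056, 2810]);


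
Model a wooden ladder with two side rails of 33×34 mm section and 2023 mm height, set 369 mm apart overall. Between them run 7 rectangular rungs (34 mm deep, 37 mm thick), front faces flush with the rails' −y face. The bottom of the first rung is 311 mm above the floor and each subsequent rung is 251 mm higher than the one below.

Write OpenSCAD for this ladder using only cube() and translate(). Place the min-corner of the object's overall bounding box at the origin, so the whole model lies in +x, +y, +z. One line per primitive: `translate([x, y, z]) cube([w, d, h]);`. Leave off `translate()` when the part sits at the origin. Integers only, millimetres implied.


// rung span = 369 - 2*33 = 303
// rung[k] z = 311 + k*251
cube([33, 34, 2023]);
translate([336, 0, 0]) cube([33, 34, 2023]);
translate([33, 0, 311]) cube([303, 34, 37]);
translate([33, 0, 562]) cube([303, 34, 37]);
translate([33, 0, 813]) cube([303, 34, 37]);
translate([33, 0, 1064]) cube([303, 34, 37]);
translate([33, 0, 1315]) cube([303, 34, 37]);
translate([33, 0, 1566]) cube([303, 34, 37]);
translate([33, 0, 1817]) cube([303, 34, 37]);


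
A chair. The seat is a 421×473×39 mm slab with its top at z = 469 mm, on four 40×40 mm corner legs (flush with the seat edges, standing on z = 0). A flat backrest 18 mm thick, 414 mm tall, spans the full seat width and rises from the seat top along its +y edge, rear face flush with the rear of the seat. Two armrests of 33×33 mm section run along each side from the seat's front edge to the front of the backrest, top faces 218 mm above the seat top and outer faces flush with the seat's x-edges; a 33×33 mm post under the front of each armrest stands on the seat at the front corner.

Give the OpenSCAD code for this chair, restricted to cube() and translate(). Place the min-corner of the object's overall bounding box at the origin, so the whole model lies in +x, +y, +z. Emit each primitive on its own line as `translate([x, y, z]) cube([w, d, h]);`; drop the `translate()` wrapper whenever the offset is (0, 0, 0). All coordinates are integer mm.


// leg_h = 469 - 39 = 430
// arm post h = 218 - 33 = 185
translate([0, 0, 430]) cube([421, 473, 39]);
cube([40, 40, 430]);
translate([381, 0, 0]) cube([40, 40, 430]);
translate([0, 433, 0]) cube([40, 40, 430]);
translate([381, 433, 0]) cube([40, 40, 430]);
translate([0, 455, 469]) cube([421, 18, 414]);
translate([0, 0, 654]) cube([33, 455, 33]);
translate([388, 0, 654]) cube([33, 455, 33]);
translate([0, 0, 469]) cube([33, 33, 185]);
translate([388, 0, 469]) cube([33, 33, 185]);


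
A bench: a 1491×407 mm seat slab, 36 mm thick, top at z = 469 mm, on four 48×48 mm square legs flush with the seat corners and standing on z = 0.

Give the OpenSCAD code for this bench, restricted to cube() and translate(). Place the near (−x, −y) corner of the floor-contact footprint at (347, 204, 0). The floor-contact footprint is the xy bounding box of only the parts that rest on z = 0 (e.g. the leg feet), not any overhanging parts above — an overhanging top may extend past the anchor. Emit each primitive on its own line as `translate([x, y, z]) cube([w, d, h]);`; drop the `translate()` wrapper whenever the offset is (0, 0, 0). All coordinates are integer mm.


translate([347, 204, 433]) cube([1491, 407, 36]);
translate([347, 204, 0]) cube([48, 48, 433]);
translate([347, 563, 0]) cube([48, 48, 433]);
translate([1790, 204, 0]) cube([48, 48, 433]);
translate([1790, 563, 0]) cube([48, 48, 433]);


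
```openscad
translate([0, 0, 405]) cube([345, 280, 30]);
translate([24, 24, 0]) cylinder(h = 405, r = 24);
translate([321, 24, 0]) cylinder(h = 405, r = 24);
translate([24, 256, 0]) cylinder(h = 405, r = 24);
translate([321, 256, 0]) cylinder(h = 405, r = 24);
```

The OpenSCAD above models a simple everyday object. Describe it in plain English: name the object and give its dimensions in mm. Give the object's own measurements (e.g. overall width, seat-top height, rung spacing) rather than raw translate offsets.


A four-legged stool. The seat is a 345×280×30 mm slab whose top surface is at z = 435 mm; four round legs, each 48 mm in diameter, run from the floor (z = 0) to the underside of the seat, each leg's axis is inset half a diameter from the nearest pair of seat edges (so the leg's bounding box is flush with the corner).


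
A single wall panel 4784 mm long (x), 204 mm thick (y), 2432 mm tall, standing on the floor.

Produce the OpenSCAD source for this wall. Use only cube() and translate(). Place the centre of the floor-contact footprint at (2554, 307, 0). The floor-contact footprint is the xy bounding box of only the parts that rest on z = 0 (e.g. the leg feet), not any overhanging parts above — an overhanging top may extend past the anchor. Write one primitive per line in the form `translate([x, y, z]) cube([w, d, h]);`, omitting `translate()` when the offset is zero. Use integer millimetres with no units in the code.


translate([162, 205, 0]) cube([4784, 204, 2432]);


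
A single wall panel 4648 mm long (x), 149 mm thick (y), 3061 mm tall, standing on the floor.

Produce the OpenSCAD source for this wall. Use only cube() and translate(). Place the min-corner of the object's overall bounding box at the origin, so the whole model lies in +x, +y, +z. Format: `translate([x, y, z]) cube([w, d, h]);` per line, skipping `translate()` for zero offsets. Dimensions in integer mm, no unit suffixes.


cube([4648, 149, 3061]);


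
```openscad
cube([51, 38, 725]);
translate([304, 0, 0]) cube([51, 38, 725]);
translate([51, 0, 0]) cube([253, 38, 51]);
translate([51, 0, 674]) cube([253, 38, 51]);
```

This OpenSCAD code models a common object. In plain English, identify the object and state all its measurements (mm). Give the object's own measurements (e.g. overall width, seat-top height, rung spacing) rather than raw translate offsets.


A rectangular picture frame lying in the x–z plane (depth along y). The opening is 253 mm wide (x) by 623 mm tall (z), surrounded by a border 51 mm wide on all four sides. The frame is 38 mm deep and is made of two full-height vertical stiles with two horizontal rails fitted between them.


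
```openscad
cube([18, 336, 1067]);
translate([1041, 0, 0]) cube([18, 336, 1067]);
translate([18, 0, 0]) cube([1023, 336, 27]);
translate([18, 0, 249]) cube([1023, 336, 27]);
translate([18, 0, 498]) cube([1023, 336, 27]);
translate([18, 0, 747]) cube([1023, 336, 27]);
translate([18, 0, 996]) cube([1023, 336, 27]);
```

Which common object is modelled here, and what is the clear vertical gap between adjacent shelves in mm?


A bookshelf. The clear shelf gap is 222 mm.

Two tall side panels with 5 horizontal boards between them — a bookshelf. The first two shelf undersides are at z = 0 and z = 249; with shelf thickness 27, the clear gap is 249 − 0 − 27 = 222 mm.


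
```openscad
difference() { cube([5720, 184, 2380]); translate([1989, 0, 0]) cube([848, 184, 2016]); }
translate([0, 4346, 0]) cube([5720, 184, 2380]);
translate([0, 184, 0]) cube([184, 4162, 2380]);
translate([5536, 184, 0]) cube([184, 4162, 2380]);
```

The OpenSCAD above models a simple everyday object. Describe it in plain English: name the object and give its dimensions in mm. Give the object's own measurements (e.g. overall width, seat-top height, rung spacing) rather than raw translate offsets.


A single room: four walls, each 2380 mm tall and 184 mm thick, enclosing an outside footprint 5720×4530 mm (x × y), no floor or roof. The front and back walls (−y and +y sides) run the full x-width; the side walls fit between their inner faces. A door opening 848 mm wide and 2016 mm tall is cut through the front wall from the floor up, its −x edge 1989 mm from the wall's −x end.


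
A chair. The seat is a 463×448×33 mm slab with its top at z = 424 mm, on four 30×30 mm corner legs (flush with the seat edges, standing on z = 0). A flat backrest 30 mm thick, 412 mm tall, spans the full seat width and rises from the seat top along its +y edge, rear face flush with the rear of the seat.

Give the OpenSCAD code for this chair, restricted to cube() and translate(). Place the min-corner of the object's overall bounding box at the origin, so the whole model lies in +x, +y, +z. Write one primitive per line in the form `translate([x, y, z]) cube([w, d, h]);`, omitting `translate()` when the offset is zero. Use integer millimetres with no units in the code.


translate([0, 0, 391]) cube([463, 448, 33]);
cube([30, 30, 391]);
translate([433, 0, 0]) cube([30, 30, 391]);
translate([0, 418, 0]) cube([30, 30, 391]);
translate([433, 418, 0]) cube([30, 30, 391]);
translate([0, 418, 424]) cube([463, 30, 412]);


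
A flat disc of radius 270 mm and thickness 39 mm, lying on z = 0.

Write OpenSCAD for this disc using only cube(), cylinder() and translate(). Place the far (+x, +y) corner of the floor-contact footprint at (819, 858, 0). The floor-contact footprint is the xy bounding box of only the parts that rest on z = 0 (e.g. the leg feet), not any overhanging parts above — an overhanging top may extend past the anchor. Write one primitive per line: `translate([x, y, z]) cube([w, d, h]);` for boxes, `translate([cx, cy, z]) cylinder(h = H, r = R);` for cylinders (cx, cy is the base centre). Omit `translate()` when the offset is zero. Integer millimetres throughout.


translate([549, 588, 0]) cylinder(h = 39, r = 270);


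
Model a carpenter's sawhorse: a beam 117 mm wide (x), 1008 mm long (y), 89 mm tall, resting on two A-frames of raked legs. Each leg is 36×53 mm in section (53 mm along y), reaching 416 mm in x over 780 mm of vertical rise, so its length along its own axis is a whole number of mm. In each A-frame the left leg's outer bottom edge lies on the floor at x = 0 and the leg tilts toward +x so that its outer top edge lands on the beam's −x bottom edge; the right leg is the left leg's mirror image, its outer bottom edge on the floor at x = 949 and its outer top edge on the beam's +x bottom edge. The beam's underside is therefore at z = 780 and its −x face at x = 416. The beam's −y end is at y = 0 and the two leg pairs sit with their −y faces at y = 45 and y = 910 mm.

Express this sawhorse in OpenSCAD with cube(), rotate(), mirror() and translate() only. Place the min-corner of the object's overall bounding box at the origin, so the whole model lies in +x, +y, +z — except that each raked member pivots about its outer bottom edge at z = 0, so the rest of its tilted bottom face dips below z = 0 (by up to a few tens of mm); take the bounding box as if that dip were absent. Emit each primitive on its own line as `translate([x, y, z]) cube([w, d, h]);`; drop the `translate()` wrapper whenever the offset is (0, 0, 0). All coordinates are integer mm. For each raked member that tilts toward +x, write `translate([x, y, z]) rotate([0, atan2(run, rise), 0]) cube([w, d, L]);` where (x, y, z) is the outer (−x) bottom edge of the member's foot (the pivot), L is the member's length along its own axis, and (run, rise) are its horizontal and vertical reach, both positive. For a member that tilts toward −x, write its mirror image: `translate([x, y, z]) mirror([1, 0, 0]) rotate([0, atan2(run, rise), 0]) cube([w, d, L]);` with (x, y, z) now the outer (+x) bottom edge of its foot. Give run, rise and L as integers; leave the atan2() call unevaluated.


translate([416, 0, 780]) cube([117, 1008, 89]);
translate([0, 45, 0]) rotate([0, atan2(416, 780), 0]) cube([36, 53, 884]);
translate([949, 45, 0]) mirror([1, 0, 0]) rotate([0, atan2(416, 780), 0]) cube([36, 53, 884]);
translate([0, 910, 0]) rotate([0, atan2(416, 780), 0]) cube([36, 53, 884]);
translate([949, 910, 0]) mirror([1, 0, 0]) rotate([0, atan2(416, 780), 0]) cube([36, 53, 884]);


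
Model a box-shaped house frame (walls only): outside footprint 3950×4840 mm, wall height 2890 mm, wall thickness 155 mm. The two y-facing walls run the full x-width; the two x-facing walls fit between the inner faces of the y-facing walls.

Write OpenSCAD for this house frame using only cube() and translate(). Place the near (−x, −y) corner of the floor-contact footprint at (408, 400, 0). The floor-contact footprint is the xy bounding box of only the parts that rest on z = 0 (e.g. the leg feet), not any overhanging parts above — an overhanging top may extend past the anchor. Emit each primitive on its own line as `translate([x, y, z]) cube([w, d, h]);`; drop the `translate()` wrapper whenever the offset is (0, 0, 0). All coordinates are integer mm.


translate([408, 400, 0]) cube([3950, 155, 2890]);
translate([408, 5085, 0]) cube([3950, 155, 2890]);
translate([408, 555, 0]) cube([155, 4530, 2890]);
translate([4203, 555, 0]) cube([155, 4530, 2890]);


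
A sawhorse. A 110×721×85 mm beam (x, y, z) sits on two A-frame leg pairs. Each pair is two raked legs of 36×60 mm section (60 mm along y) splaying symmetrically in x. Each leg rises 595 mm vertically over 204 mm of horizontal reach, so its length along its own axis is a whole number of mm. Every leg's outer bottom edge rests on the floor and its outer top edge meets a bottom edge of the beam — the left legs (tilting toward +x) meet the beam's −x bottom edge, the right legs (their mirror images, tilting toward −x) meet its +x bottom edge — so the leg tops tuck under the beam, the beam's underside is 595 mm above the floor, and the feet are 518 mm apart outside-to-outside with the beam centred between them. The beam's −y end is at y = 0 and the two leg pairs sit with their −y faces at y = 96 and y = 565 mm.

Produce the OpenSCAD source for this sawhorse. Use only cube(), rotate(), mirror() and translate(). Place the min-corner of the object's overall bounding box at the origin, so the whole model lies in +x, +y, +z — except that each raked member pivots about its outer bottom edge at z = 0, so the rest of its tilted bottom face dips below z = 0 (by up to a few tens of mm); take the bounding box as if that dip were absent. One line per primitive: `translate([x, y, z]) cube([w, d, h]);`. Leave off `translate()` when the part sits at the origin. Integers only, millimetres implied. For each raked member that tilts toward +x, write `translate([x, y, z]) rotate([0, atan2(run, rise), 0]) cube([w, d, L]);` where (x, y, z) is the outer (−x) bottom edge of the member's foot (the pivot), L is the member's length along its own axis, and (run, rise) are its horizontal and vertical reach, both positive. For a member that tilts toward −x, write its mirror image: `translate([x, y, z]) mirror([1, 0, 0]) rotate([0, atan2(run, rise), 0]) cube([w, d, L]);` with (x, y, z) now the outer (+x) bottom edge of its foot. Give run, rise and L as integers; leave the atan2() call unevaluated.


translate([204, 0, 595]) cube([110, 721, 85]);
translate([0, 96, 0]) rotate([0, atan2(204, 595), 0]) cube([36, 60, 629]);
translate([518, 96, 0]) mirror([1, 0, 0]) rotate([0, atan2(204, 595), 0]) cube([36, 60, 629]);
translate([0, 565, 0]) rotate([0, atan2(204, 595), 0]) cube([36, 60, 629]);
translate([518, 565, 0]) mirror([1, 0, 0]) rotate([0, atan2(204, 595), 0]) cube([36, 60, 629]);


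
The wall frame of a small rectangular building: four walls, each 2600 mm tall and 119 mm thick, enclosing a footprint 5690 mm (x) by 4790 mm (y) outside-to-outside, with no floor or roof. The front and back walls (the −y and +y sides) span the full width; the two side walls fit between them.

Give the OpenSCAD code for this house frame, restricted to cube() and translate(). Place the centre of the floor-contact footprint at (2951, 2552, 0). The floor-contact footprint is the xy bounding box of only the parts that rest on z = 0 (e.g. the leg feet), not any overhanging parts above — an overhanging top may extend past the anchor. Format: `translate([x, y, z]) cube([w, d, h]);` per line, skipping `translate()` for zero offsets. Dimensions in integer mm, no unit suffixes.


translate([106, 157, 0]) cube([5690, 119, 2600]);
translate([106, 4828, 0]) cube([5690, 119, 2600]);
translate([106, 276, 0]) cube([119, 4552, 2600]);
translate([5677, 276, 0]) cube([119, 4552, 2600]);
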